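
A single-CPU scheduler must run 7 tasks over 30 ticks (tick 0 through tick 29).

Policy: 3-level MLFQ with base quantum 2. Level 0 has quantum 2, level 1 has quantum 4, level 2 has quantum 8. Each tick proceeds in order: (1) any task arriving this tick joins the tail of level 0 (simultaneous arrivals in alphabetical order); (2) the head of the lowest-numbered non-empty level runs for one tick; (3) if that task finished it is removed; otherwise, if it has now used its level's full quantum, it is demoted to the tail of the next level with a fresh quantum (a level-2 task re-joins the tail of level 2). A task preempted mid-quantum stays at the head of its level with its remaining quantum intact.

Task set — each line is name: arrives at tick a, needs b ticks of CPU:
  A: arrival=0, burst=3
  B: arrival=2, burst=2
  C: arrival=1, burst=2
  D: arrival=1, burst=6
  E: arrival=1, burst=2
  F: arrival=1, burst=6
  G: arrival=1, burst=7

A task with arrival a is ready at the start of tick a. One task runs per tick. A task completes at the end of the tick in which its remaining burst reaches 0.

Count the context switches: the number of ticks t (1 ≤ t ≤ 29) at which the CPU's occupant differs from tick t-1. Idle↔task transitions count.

context switches = 11

t=0: L0/L1/L2 = A/-/- → run A
t=1: L0/L1/L2 = ACDEFG/-/- → run A
t=2: L0/L1/L2 = CDEFGB/A/- → run C
t=3: L0/L1/L2 = CDEFGB/A/- → run C
t=4: L0/L1/L2 = DEFGB/A/- → run D
t=5: L0/L1/L2 = DEFGB/A/- → run D
t=6: L0/L1/L2 = EFGB/AD/- → run E
t=7: L0/L1/L2 = EFGB/AD/- → run E
t=8: L0/L1/L2 = FGB/AD/- → run F
t=9: L0/L1/L2 = FGB/AD/- → run F
t=10: L0/L1/L2 = GB/ADF/- → run G
t=11: L0/L1/L2 = GB/ADF/- → run G
t=12: L0/L1/L2 = B/ADFG/- → run B
t=13: L0/L1/L2 = B/ADFG/- → run B
t=14: L0/L1/L2 = -/ADFG/- → run A
t=15: L0/L1/L2 = -/DFG/- → run D
t=16: L0/L1/L2 = -/DFG/- → run D
t=17: L0/L1/L2 = -/DFG/- → run D
t=18: L0/L1/L2 = -/DFG/- → run D
t=19: L0/L1/L2 = -/FG/- → run F
t=20: L0/L1/L2 = -/FG/- → run F
t=21: L0/L1/L2 = -/FG/- → run F
t=22: L0/L1/L2 = -/FG/- → run F
t=23: L0/L1/L2 = -/G/- → run G
t=24: L0/L1/L2 = -/G/- → run G
t=25: L0/L1/L2 = -/G/- → run G
t=26: L0/L1/L2 = -/G/- → run G
t=27: L0/L1/L2 = -/-/G → run G
t=28: (idle)
t=29: (idle)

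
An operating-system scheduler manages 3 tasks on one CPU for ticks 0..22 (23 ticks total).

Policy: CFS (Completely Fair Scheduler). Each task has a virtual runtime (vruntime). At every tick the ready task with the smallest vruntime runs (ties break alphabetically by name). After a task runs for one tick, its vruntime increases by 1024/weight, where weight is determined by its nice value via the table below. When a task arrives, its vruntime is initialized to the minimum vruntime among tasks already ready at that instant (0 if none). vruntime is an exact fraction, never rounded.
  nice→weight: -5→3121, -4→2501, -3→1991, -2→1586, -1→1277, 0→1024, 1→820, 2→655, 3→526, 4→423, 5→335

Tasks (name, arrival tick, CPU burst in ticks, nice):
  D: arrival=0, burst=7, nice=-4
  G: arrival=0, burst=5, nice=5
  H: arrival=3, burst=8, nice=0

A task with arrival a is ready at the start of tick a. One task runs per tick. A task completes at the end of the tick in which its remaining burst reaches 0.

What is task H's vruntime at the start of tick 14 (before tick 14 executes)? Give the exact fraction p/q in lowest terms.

t=0: vr[D=0 G=0] → run D
t=1: vr[D=1024/2501 G=0] → run G
t=2: vr[D=1024/2501 G=1024/335] → run D
t=3: vr[D=2048/2501 G=1024/335 H=2048/2501] → run D
t=4: vr[D=3072/2501 G=1024/335 H=2048/2501] → run H
t=5: vr[D=3072/2501 G=1024/335 H=4549/2501] → run D
t=6: vr[D=4096/2501 G=1024/335 H=4549/2501] → run D
t=7: vr[D=5120/2501 G=1024/335 H=4549/2501] → run H
t=8: vr[D=5120/2501 G=1024/335 H=7050/2501] → run D
t=9: vr[D=6144/2501 G=1024/335 H=7050/2501] → run D
t=10: vr[G=1024/335 H=7050/2501] → run H
t=11: vr[G=1024/335 H=9551/2501] → run G
t=12: vr[G=2048/335 H=9551/2501] → run H
t=13: vr[G=2048/335 H=12052/2501] → run H
t=14: vr[G=2048/335 H=14553/2501] → run H
t=15: vr[G=2048/335 H=17054/2501] → run G
t=16: vr[G=3072/335 H=17054/2501] → run H
t=17: vr[G=3072/335 H=19555/2501] → run H
t=18: vr[G=3072/335] → run G
t=19: vr[G=4096/335] → run G
t=20: (idle)
t=21: (idle)
t=22: (idle)

vruntime(H, start of tick 14) = 14553/2501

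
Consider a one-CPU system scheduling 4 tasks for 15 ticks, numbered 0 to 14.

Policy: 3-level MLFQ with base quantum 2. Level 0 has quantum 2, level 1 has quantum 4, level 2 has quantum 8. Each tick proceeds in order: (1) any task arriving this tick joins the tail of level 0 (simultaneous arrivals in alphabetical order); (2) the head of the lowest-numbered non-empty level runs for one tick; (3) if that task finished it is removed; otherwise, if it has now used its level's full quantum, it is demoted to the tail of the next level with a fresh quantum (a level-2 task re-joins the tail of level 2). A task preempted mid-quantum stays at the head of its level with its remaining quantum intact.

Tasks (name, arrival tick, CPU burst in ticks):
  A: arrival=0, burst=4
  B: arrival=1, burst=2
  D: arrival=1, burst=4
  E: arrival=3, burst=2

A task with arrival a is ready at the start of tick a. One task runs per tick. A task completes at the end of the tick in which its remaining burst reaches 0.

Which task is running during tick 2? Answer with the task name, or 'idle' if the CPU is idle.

running at tick 2 = B

t=0: L0/L1/L2 = A/-/- → run A
t=1: L0/L1/L2 = ABD/-/- → run A
t=2: L0/L1/L2 = BD/A/- → run B
t=3: L0/L1/L2 = BDE/A/- → run B
t=4: L0/L1/L2 = DE/A/- → run D
t=5: L0/L1/L2 = DE/A/- → run D
t=6: L0/L1/L2 = E/AD/- → run E
t=7: L0/L1/L2 = E/AD/- → run E
t=8: L0/L1/L2 = -/AD/- → run A
t=9: L0/L1/L2 = -/AD/- → run A
t=10: L0/L1/L2 = -/D/- → run D
t=11: L0/L1/L2 = -/D/- → run D
t=12: (idle)
t=13: (idle)
t=14: (idle)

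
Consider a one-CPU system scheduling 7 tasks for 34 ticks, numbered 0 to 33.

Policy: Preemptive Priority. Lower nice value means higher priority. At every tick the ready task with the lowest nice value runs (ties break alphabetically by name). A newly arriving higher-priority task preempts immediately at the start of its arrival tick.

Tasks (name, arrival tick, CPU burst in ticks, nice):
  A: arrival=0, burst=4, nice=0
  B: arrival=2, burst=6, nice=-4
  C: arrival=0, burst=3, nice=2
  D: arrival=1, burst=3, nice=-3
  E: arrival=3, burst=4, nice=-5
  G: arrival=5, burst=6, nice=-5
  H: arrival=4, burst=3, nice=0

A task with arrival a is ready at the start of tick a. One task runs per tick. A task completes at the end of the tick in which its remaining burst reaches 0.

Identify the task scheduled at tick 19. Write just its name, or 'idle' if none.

running at tick 19 = D

t=0: ready={A,C} → run A
t=1: ready={A,C,D} → run D
t=2: ready={A,B,C,D} → run B
t=3: ready={A,B,C,D,E} → run E
t=4: ready={A,B,C,D,E,H} → run E
t=5: ready={A,B,C,D,E,G,H} → run E
t=6: ready={A,B,C,D,E,G,H} → run E
t=7: ready={A,B,C,D,G,H} → run G
t=8: ready={A,B,C,D,G,H} → run G
t=9: ready={A,B,C,D,G,H} → run G
t=10: ready={A,B,C,D,G,H} → run G
t=11: ready={A,B,C,D,G,H} → run G
t=12: ready={A,B,C,D,G,H} → run G
t=13: ready={A,B,C,D,H} → run B
t=14: ready={A,B,C,D,H} → run B
t=15: ready={A,B,C,D,H} → run B
t=16: ready={A,B,C,D,H} → run B
t=17: ready={A,B,C,D,H} → run B
t=18: ready={A,C,D,H} → run D
t=19: ready={A,C,D,H} → run D
t=20: ready={A,C,H} → run A
t=21: ready={A,C,H} → run A
t=22: ready={A,C,H} → run A
t=23: ready={C,H} → run H
t=24: ready={C,H} → run H
t=25: ready={C,H} → run H
t=26: ready={C} → run C
t=27: ready={C} → run C
t=28: ready={C} → run C
t=29: (idle)
t=30: (idle)
t=31: (idle)
t=32: (idle)
t=33: (idle)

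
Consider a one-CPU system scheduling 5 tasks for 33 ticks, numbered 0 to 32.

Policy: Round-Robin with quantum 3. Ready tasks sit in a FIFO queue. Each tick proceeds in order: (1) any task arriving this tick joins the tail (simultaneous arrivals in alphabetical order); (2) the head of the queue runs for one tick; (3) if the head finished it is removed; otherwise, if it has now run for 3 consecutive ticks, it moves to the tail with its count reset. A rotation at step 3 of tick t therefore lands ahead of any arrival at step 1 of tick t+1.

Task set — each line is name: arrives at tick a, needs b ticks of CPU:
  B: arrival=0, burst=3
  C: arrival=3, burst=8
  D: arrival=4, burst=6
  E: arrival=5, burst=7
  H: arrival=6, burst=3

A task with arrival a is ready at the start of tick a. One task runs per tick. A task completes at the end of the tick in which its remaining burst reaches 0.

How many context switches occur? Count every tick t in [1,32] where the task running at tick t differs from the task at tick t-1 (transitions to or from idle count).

t=0: queue=[B] q_used=0 → run B
t=1: queue=[B] q_used=1 → run B
t=2: queue=[B] q_used=2 → run B
t=3: queue=[C] q_used=0 → run C
t=4: queue=[C,D] q_used=1 → run C
t=5: queue=[C,D,E] q_used=2 → run C
t=6: queue=[D,E,C,H] q_used=0 → run D
t=7: queue=[D,E,C,H] q_used=1 → run D
t=8: queue=[D,E,C,H] q_used=2 → run D
t=9: queue=[E,C,H,D] q_used=0 → run E
t=10: queue=[E,C,H,D] q_used=1 → run E
t=11: queue=[E,C,H,D] q_used=2 → run E
t=12: queue=[C,H,D,E] q_used=0 → run C
t=13: queue=[C,H,D,E] q_used=1 → run C
t=14: queue=[C,H,D,E] q_used=2 → run C
t=15: queue=[H,D,E,C] q_used=0 → run H
t=16: queue=[H,D,E,C] q_used=1 → run H
t=17: queue=[H,D,E,C] q_used=2 → run H
t=18: queue=[D,E,C] q_used=0 → run D
t=19: queue=[D,E,C] q_used=1 → run D
t=20: queue=[D,E,C] q_used=2 → run D
t=21: queue=[E,C] q_used=0 → run E
t=22: queue=[E,C] q_used=1 → run E
t=23: queue=[E,C] q_used=2 → run E
t=24: queue=[C,E] q_used=0 → run C
t=25: queue=[C,E] q_used=1 → run C
t=26: queue=[E] q_used=0 → run E
t=27: (idle)
t=28: (idle)
t=29: (idle)
t=30: (idle)
t=31: (idle)
t=32: (idle)

context switches = 10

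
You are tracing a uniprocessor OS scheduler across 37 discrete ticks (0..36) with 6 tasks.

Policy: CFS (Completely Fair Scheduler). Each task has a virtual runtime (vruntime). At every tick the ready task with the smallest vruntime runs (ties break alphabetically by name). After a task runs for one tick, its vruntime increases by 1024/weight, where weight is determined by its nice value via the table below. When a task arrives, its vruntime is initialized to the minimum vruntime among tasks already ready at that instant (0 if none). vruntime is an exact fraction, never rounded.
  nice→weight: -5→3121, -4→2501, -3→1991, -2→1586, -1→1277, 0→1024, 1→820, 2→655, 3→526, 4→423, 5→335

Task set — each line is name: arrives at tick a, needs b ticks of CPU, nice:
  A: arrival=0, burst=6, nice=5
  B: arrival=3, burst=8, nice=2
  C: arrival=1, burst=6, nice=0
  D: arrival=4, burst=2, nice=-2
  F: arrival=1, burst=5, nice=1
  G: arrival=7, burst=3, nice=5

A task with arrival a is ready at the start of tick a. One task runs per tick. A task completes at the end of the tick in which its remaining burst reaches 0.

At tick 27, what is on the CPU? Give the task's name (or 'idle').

t=0: vr[A=0] → run A
t=1: vr[A=1024/335 C=1024/335 F=1024/335] → run A
t=2: vr[A=2048/335 C=1024/335 F=1024/335] → run C
t=3: vr[A=2048/335 B=1024/335 C=1359/335 F=1024/335] → run B
t=4: vr[A=2048/335 B=202752/43885 C=1359/335 D=1024/335 F=1024/335] → run D
t=5: vr[A=2048/335 B=202752/43885 C=1359/335 D=983552/265655 F=1024/335] → run F
t=6: vr[A=2048/335 B=202752/43885 C=1359/335 D=983552/265655 F=59136/13735] → run D
t=7: vr[A=2048/335 B=202752/43885 C=1359/335 F=59136/13735 G=1359/335] → run C
t=8: vr[A=2048/335 B=202752/43885 C=1694/335 F=59136/13735 G=1359/335] → run G
t=9: vr[A=2048/335 B=202752/43885 C=1694/335 F=59136/13735 G=2383/335] → run F
t=10: vr[A=2048/335 B=202752/43885 C=1694/335 F=76288/13735 G=2383/335] → run B
t=11: vr[A=2048/335 B=54272/8777 C=1694/335 F=76288/13735 G=2383/335] → run C
t=12: vr[A=2048/335 B=54272/8777 C=2029/335 F=76288/13735 G=2383/335] → run F
t=13: vr[A=2048/335 B=54272/8777 C=2029/335 F=18688/2747 G=2383/335] → run C
t=14: vr[A=2048/335 B=54272/8777 C=2364/335 F=18688/2747 G=2383/335] → run A
t=15: vr[A=3072/335 B=54272/8777 C=2364/335 F=18688/2747 G=2383/335] → run B
t=16: vr[A=3072/335 B=339968/43885 C=2364/335 F=18688/2747 G=2383/335] → run F
t=17: vr[A=3072/335 B=339968/43885 C=2364/335 F=110592/13735 G=2383/335] → run C
t=18: vr[A=3072/335 B=339968/43885 C=2699/335 F=110592/13735 G=2383/335] → run G
t=19: vr[A=3072/335 B=339968/43885 C=2699/335 F=110592/13735 G=3407/335] → run B
t=20: vr[A=3072/335 B=408576/43885 C=2699/335 F=110592/13735 G=3407/335] → run F
t=21: vr[A=3072/335 B=408576/43885 C=2699/335 G=3407/335] → run C
t=22: vr[A=3072/335 B=408576/43885 G=3407/335] → run A
t=23: vr[A=4096/335 B=408576/43885 G=3407/335] → run B
t=24: vr[A=4096/335 B=477184/43885 G=3407/335] → run G
t=25: vr[A=4096/335 B=477184/43885] → run B
t=26: vr[A=4096/335 B=545792/43885] → run A
t=27: vr[A=1024/67 B=545792/43885] → run B
t=28: vr[A=1024/67 B=122880/8777] → run B
t=29: vr[A=1024/67] → run A
t=30: (idle)
t=31: (idle)
t=32: (idle)
t=33: (idle)
t=34: (idle)
t=35: (idle)
t=36: (idle)

running at tick 27 = B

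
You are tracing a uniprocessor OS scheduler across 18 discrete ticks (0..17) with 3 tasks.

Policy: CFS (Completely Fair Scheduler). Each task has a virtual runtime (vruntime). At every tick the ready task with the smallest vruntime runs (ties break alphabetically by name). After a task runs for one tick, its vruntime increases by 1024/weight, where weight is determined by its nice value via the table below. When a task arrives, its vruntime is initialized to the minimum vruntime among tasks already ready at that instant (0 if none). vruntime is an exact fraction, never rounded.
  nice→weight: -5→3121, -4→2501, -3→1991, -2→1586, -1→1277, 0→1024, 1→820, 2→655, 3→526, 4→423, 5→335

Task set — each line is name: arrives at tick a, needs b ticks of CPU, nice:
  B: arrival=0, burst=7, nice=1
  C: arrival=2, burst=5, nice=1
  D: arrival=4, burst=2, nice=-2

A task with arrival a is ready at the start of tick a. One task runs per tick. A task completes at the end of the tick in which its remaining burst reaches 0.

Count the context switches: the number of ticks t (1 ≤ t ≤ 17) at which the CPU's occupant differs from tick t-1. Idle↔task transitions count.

t=0: vr[B=0] → run B
t=1: vr[B=256/205] → run B
t=2: vr[B=512/205 C=512/205] → run B
t=3: vr[B=768/205 C=512/205] → run C
t=4: vr[B=768/205 C=768/205 D=768/205] → run B
t=5: vr[B=1024/205 C=768/205 D=768/205] → run C
t=6: vr[B=1024/205 C=1024/205 D=768/205] → run D
t=7: vr[B=1024/205 C=1024/205 D=713984/162565] → run D
t=8: vr[B=1024/205 C=1024/205] → run B
t=9: vr[B=256/41 C=1024/205] → run C
t=10: vr[B=256/41 C=256/41] → run B
t=11: vr[B=1536/205 C=256/41] → run C
t=12: vr[B=1536/205 C=1536/205] → run B
t=13: vr[C=1536/205] → run C
t=14: (idle)
t=15: (idle)
t=16: (idle)
t=17: (idle)

context switches = 11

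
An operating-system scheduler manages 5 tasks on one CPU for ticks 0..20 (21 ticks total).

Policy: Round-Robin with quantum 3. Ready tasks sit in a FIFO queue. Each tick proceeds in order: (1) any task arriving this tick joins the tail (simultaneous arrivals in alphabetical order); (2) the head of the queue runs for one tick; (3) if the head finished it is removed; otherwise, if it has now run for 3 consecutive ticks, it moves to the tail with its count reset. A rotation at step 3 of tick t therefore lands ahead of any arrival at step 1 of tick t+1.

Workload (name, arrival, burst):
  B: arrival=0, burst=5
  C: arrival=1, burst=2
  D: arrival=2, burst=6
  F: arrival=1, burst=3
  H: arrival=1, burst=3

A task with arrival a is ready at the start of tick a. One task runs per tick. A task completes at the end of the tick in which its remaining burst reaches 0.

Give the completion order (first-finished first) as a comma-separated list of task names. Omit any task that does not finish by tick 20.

completion order = C, F, H, B, D

t=0: queue=[B] q_used=0 → run B
t=1: queue=[B,C,F,H] q_used=1 → run B
t=2: queue=[B,C,F,H,D] q_used=2 → run B
t=3: queue=[C,F,H,D,B] q_used=0 → run C
t=4: queue=[C,F,H,D,B] q_used=1 → run C
t=5: queue=[F,H,D,B] q_used=0 → run F
t=6: queue=[F,H,D,B] q_used=1 → run F
t=7: queue=[F,H,D,B] q_used=2 → run F
t=8: queue=[H,D,B] q_used=0 → run H
t=9: queue=[H,D,B] q_used=1 → run H
t=10: queue=[H,D,B] q_used=2 → run H
t=11: queue=[D,B] q_used=0 → run D
t=12: queue=[D,B] q_used=1 → run D
t=13: queue=[D,B] q_used=2 → run D
t=14: queue=[B,D] q_used=0 → run B
t=15: queue=[B,D] q_used=1 → run B
t=16: queue=[D] q_used=0 → run D
t=17: queue=[D] q_used=1 → run D
t=18: queue=[D] q_used=2 → run D
t=19: (idle)
t=20: (idle)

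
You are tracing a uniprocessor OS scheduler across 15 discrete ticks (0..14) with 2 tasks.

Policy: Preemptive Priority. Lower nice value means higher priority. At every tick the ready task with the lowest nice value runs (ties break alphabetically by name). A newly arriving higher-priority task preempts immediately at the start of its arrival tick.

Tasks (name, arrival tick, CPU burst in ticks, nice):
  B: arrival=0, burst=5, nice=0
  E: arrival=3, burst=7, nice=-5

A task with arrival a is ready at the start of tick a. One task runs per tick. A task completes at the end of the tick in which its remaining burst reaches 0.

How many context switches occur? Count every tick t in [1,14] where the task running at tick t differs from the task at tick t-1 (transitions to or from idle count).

t=0: ready={B} → run B
t=1: ready={B} → run B
t=2: ready={B} → run B
t=3: ready={B,E} → run E
t=4: ready={B,E} → run E
t=5: ready={B,E} → run E
t=6: ready={B,E} → run E
t=7: ready={B,E} → run E
t=8: ready={B,E} → run E
t=9: ready={B,E} → run E
t=10: ready={B} → run B
t=11: ready={B} → run B
t=12: (idle)
t=13: (idle)
t=14: (idle)

context switches = 3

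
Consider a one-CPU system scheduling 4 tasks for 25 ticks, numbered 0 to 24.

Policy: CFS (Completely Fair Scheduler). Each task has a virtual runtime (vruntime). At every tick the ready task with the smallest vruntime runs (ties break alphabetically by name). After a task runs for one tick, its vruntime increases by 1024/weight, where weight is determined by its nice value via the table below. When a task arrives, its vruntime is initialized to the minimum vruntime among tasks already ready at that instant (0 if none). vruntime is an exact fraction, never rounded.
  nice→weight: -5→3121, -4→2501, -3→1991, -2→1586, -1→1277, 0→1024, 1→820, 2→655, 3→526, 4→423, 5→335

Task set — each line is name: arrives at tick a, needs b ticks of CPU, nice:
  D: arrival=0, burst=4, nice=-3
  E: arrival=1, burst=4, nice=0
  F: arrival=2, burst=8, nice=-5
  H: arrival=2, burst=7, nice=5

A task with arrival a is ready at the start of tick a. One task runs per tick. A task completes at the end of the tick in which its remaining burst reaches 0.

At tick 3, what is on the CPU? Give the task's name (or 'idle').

t=0: vr[D=0] → run D
t=1: vr[D=1024/1991 E=1024/1991] → run D
t=2: vr[D=2048/1991 E=1024/1991 F=1024/1991 H=1024/1991] → run E
t=3: vr[D=2048/1991 E=3015/1991 F=1024/1991 H=1024/1991] → run F
t=4: vr[D=2048/1991 E=3015/1991 F=5234688/6213911 H=1024/1991] → run H
t=5: vr[D=2048/1991 E=3015/1991 F=5234688/6213911 H=2381824/666985] → run F
t=6: vr[D=2048/1991 E=3015/1991 F=7273472/6213911 H=2381824/666985] → run D
t=7: vr[D=3072/1991 E=3015/1991 F=7273472/6213911 H=2381824/666985] → run F
t=8: vr[D=3072/1991 E=3015/1991 F=9312256/6213911 H=2381824/666985] → run F
t=9: vr[D=3072/1991 E=3015/1991 F=11351040/6213911 H=2381824/666985] → run E
t=10: vr[D=3072/1991 E=5006/1991 F=11351040/6213911 H=2381824/666985] → run D
t=11: vr[E=5006/1991 F=11351040/6213911 H=2381824/666985] → run F
t=12: vr[E=5006/1991 F=13389824/6213911 H=2381824/666985] → run F
t=13: vr[E=5006/1991 F=15428608/6213911 H=2381824/666985] → run F
t=14: vr[E=5006/1991 F=17467392/6213911 H=2381824/666985] → run E
t=15: vr[E=6997/1991 F=17467392/6213911 H=2381824/666985] → run F
t=16: vr[E=6997/1991 H=2381824/666985] → run E
t=17: vr[H=2381824/666985] → run H
t=18: vr[H=4420608/666985] → run H
t=19: vr[H=6459392/666985] → run H
t=20: vr[H=8498176/666985] → run H
t=21: vr[H=2107392/133397] → run H
t=22: vr[H=12575744/666985] → run H
t=23: (idle)
t=24: (idle)

running at tick 3 = F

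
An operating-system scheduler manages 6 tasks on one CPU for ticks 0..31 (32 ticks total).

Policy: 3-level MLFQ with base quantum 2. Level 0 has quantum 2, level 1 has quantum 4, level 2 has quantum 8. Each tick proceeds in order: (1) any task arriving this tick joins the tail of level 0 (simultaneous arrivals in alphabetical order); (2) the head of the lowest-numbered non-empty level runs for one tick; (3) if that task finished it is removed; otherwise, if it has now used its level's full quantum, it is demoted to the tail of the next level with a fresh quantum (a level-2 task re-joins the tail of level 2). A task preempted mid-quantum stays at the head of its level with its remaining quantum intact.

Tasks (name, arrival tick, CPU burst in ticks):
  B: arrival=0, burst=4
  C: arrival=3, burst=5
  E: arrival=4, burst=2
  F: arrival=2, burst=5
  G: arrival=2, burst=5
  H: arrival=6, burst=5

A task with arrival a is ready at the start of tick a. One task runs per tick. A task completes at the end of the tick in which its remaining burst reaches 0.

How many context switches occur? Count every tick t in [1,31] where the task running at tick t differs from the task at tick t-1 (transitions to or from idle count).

t=0: L0/L1/L2 = B/-/- → run B
t=1: L0/L1/L2 = B/-/- → run B
t=2: L0/L1/L2 = FG/B/- → run F
t=3: L0/L1/L2 = FGC/B/- → run F
t=4: L0/L1/L2 = GCE/BF/- → run G
t=5: L0/L1/L2 = GCE/BF/- → run G
t=6: L0/L1/L2 = CEH/BFG/- → run C
t=7: L0/L1/L2 = CEH/BFG/- → run C
t=8: L0/L1/L2 = EH/BFGC/- → run E
t=9: L0/L1/L2 = EH/BFGC/- → run E
t=10: L0/L1/L2 = H/BFGC/- → run H
t=11: L0/L1/L2 = H/BFGC/- → run H
t=12: L0/L1/L2 = -/BFGCH/- → run B
t=13: L0/L1/L2 = -/BFGCH/- → run B
t=14: L0/L1/L2 = -/FGCH/- → run F
t=15: L0/L1/L2 = -/FGCH/- → run F
t=16: L0/L1/L2 = -/FGCH/- → run F
t=17: L0/L1/L2 = -/GCH/- → run G
t=18: L0/L1/L2 = -/GCH/- → run G
t=19: L0/L1/L2 = -/GCH/- → run G
t=20: L0/L1/L2 = -/CH/- → run C
t=21: L0/L1/L2 = -/CH/- → run C
t=22: L0/L1/L2 = -/CH/- → run C
t=23: L0/L1/L2 = -/H/- → run H
t=24: L0/L1/L2 = -/H/- → run H
t=25: L0/L1/L2 = -/H/- → run H
t=26: (idle)
t=27: (idle)
t=28: (idle)
t=29: (idle)
t=30: (idle)
t=31: (idle)

context switches = 11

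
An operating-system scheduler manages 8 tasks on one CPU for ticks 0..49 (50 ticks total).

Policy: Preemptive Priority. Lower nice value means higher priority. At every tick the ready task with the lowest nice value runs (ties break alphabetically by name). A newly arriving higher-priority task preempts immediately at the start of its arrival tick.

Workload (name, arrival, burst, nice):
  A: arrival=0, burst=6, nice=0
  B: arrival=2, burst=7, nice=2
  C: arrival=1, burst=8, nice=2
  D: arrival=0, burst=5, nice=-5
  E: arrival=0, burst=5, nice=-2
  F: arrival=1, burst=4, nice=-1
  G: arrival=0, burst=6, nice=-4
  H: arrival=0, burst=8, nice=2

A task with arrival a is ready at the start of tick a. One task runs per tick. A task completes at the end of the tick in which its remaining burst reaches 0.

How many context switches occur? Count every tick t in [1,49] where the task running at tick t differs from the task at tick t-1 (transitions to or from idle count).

t=0: ready={A,D,E,G,H} → run D
t=1: ready={A,C,D,E,F,G,H} → run D
t=2: ready={A,B,C,D,E,F,G,H} → run D
t=3: ready={A,B,C,D,E,F,G,H} → run D
t=4: ready={A,B,C,D,E,F,G,H} → run D
t=5: ready={A,B,C,E,F,G,H} → run G
t=6: ready={A,B,C,E,F,G,H} → run G
t=7: ready={A,B,C,E,F,G,H} → run G
t=8: ready={A,B,C,E,F,G,H} → run G
t=9: ready={A,B,C,E,F,G,H} → run G
t=10: ready={A,B,C,E,F,G,H} → run G
t=11: ready={A,B,C,E,F,H} → run E
t=12: ready={A,B,C,E,F,H} → run E
t=13: ready={A,B,C,E,F,H} → run E
t=14: ready={A,B,C,E,F,H} → run E
t=15: ready={A,B,C,E,F,H} → run E
t=16: ready={A,B,C,F,H} → run F
t=17: ready={A,B,C,F,H} → run F
t=18: ready={A,B,C,F,H} → run F
t=19: ready={A,B,C,F,H} → run F
t=20: ready={A,B,C,H} → run A
t=21: ready={A,B,C,H} → run A
t=22: ready={A,B,C,H} → run A
t=23: ready={A,B,C,H} → run A
t=24: ready={A,B,C,H} → run A
t=25: ready={A,B,C,H} → run A
t=26: ready={B,C,H} → run B
t=27: ready={B,C,H} → run B
t=28: ready={B,C,H} → run B
t=29: ready={B,C,H} → run B
t=30: ready={B,C,H} → run B
t=31: ready={B,C,H} → run B
t=32: ready={B,C,H} → run B
t=33: ready={C,H} → run C
t=34: ready={C,H} → run C
t=35: ready={C,H} → run C
t=36: ready={C,H} → run C
t=37: ready={C,H} → run C
t=38: ready={C,H} → run C
t=39: ready={C,H} → run C
t=40: ready={C,H} → run C
t=41: ready={H} → run H
t=42: ready={H} → run H
t=43: ready={H} → run H
t=44: ready={H} → run H
t=45: ready={H} → run H
t=46: ready={H} → run H
t=47: ready={H} → run H
t=48: ready={H} → run H
t=49: (idle)

context switches = 8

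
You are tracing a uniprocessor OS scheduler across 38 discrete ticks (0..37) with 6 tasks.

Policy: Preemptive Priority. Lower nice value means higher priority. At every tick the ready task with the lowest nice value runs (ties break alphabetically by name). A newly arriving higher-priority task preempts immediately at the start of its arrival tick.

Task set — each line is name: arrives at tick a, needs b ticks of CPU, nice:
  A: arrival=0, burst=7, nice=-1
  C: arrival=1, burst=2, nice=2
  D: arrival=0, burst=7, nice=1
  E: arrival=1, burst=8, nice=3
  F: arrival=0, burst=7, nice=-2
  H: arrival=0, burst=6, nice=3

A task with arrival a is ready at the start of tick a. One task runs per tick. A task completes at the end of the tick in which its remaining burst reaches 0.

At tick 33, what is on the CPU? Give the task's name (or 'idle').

running at tick 33 = H

t=0: ready={A,D,F,H} → run F
t=1: ready={A,C,D,E,F,H} → run F
t=2: ready={A,C,D,E,F,H} → run F
t=3: ready={A,C,D,E,F,H} → run F
t=4: ready={A,C,D,E,F,H} → run F
t=5: ready={A,C,D,E,F,H} → run F
t=6: ready={A,C,D,E,F,H} → run F
t=7: ready={A,C,D,E,H} → run A
t=8: ready={A,C,D,E,H} → run A
t=9: ready={A,C,D,E,H} → run A
t=10: ready={A,C,D,E,H} → run A
t=11: ready={A,C,D,E,H} → run A
t=12: ready={A,C,D,E,H} → run A
t=13: ready={A,C,D,E,H} → run A
t=14: ready={C,D,E,H} → run D
t=15: ready={C,D,E,H} → run D
t=16: ready={C,D,E,H} → run D
t=17: ready={C,D,E,H} → run D
t=18: ready={C,D,E,H} → run D
t=19: ready={C,D,E,H} → run D
t=20: ready={C,D,E,H} → run D
t=21: ready={C,E,H} → run C
t=22: ready={C,E,H} → run C
t=23: ready={E,H} → run E
t=24: ready={E,H} → run E
t=25: ready={E,H} → run E
t=26: ready={E,H} → run E
t=27: ready={E,H} → run E
t=28: ready={E,H} → run E
t=29: ready={E,H} → run E
t=30: ready={E,H} → run E
t=31: ready={H} → run H
t=32: ready={H} → run H
t=33: ready={H} → run H
t=34: ready={H} → run H
t=35: ready={H} → run H
t=36: ready={H} → run H
t=37: (idle)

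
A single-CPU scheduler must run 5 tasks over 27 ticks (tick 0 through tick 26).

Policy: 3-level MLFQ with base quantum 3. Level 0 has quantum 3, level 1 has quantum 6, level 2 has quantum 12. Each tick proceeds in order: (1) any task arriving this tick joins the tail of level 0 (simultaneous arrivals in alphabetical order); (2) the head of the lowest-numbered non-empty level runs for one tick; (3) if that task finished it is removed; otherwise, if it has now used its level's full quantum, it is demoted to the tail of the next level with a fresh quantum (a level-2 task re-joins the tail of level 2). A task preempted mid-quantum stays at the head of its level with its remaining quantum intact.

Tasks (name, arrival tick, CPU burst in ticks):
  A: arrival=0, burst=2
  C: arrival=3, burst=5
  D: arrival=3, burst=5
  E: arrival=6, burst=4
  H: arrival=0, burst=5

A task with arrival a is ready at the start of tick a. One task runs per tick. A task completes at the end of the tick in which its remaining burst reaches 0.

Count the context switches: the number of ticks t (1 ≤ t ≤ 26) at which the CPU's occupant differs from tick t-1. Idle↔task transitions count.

t=0: L0/L1/L2 = AH/-/- → run A
t=1: L0/L1/L2 = AH/-/- → run A
t=2: L0/L1/L2 = H/-/- → run H
t=3: L0/L1/L2 = HCD/-/- → run H
t=4: L0/L1/L2 = HCD/-/- → run H
t=5: L0/L1/L2 = CD/H/- → run C
t=6: L0/L1/L2 = CDE/H/- → run C
t=7: L0/L1/L2 = CDE/H/- → run C
t=8: L0/L1/L2 = DE/HC/- → run D
t=9: L0/L1/L2 = DE/HC/- → run D
t=10: L0/L1/L2 = DE/HC/- → run D
t=11: L0/L1/L2 = E/HCD/- → run E
t=12: L0/L1/L2 = E/HCD/- → run E
t=13: L0/L1/L2 = E/HCD/- → run E
t=14: L0/L1/L2 = -/HCDE/- → run H
t=15: L0/L1/L2 = -/HCDE/- → run H
t=16: L0/L1/L2 = -/CDE/- → run C
t=17: L0/L1/L2 = -/CDE/- → run C
t=18: L0/L1/L2 = -/DE/- → run D
t=19: L0/L1/L2 = -/DE/- → run D
t=20: L0/L1/L2 = -/E/- → run E
t=21: (idle)
t=22: (idle)
t=23: (idle)
t=24: (idle)
t=25: (idle)
t=26: (idle)

context switches = 9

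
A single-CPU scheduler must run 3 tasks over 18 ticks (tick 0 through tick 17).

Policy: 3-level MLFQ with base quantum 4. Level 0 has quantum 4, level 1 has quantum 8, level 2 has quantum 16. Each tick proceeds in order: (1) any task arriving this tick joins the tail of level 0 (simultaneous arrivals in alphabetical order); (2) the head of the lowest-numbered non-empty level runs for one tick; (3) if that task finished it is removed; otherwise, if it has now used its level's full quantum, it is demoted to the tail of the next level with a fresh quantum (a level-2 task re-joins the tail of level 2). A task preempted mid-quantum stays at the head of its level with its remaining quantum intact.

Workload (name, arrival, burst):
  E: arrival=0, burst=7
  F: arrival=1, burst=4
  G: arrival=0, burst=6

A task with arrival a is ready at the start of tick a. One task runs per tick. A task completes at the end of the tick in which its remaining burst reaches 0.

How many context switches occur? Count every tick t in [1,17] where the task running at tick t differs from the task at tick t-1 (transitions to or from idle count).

context switches = 5

t=0: L0/L1/L2 = EG/-/- → run E
t=1: L0/L1/L2 = EGF/-/- → run E
t=2: L0/L1/L2 = EGF/-/- → run E
t=3: L0/L1/L2 = EGF/-/- → run E
t=4: L0/L1/L2 = GF/E/- → run G
t=5: L0/L1/L2 = GF/E/- → run G
t=6: L0/L1/L2 = GF/E/- → run G
t=7: L0/L1/L2 = GF/E/- → run G
t=8: L0/L1/L2 = F/EG/- → run F
t=9: L0/L1/L2 = F/EG/- → run F
t=10: L0/L1/L2 = F/EG/- → run F
t=11: L0/L1/L2 = F/EG/- → run F
t=12: L0/L1/L2 = -/EG/- → run E
t=13: L0/L1/L2 = -/EG/- → run E
t=14: L0/L1/L2 = -/EG/- → run E
t=15: L0/L1/L2 = -/G/- → run G
t=16: L0/L1/L2 = -/G/- → run G
t=17: (idle)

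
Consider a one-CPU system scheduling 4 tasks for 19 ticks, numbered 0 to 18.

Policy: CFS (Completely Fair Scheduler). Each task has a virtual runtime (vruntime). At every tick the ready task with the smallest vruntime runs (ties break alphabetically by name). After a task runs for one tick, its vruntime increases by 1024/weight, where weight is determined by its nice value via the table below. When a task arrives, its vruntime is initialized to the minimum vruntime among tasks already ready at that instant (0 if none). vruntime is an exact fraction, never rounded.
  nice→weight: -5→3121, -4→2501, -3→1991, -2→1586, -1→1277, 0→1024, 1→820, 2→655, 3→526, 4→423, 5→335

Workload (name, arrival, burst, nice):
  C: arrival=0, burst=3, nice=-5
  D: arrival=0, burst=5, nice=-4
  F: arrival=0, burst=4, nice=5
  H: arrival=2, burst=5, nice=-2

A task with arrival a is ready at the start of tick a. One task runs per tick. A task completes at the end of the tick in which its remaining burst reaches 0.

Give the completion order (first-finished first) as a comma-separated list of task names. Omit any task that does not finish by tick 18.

t=0: vr[C=0 D=0 F=0] → run C
t=1: vr[C=1024/3121 D=0 F=0] → run D
t=2: vr[C=1024/3121 D=1024/2501 F=0 H=0] → run F
t=3: vr[C=1024/3121 D=1024/2501 F=1024/335 H=0] → run H
t=4: vr[C=1024/3121 D=1024/2501 F=1024/335 H=512/793] → run C
t=5: vr[C=2048/3121 D=1024/2501 F=1024/335 H=512/793] → run D
t=6: vr[C=2048/3121 D=2048/2501 F=1024/335 H=512/793] → run H
t=7: vr[C=2048/3121 D=2048/2501 F=1024/335 H=1024/793] → run C
t=8: vr[D=2048/2501 F=1024/335 H=1024/793] → run D
t=9: vr[D=3072/2501 F=1024/335 H=1024/793] → run D
t=10: vr[D=4096/2501 F=1024/335 H=1024/793] → run H
t=11: vr[D=4096/2501 F=1024/335 H=1536/793] → run D
t=12: vr[F=1024/335 H=1536/793] → run H
t=13: vr[F=1024/335 H=2048/793] → run H
t=14: vr[F=1024/335] → run F
t=15: vr[F=2048/335] → run F
t=16: vr[F=3072/335] → run F
t=17: (idle)
t=18: (idle)

completion order = C, D, H, F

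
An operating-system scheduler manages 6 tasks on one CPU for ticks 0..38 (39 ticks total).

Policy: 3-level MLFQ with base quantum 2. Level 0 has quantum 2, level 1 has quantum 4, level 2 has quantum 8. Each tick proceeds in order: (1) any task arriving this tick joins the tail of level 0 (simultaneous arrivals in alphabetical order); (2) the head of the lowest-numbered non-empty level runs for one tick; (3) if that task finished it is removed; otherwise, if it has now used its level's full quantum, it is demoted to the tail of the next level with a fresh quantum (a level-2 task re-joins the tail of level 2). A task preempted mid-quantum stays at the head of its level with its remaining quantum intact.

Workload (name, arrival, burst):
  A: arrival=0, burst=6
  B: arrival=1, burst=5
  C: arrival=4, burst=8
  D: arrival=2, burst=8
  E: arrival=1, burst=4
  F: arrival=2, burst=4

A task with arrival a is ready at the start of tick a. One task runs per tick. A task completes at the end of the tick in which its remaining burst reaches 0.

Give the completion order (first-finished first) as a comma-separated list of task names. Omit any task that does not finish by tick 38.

t=0: L0/L1/L2 = A/-/- → run A
t=1: L0/L1/L2 = ABE/-/- → run A
t=2: L0/L1/L2 = BEDF/A/- → run B
t=3: L0/L1/L2 = BEDF/A/- → run B
t=4: L0/L1/L2 = EDFC/AB/- → run E
t=5: L0/L1/L2 = EDFC/AB/- → run E
t=6: L0/L1/L2 = DFC/ABE/- → run D
t=7: L0/L1/L2 = DFC/ABE/- → run D
t=8: L0/L1/L2 = FC/ABED/- → run F
t=9: L0/L1/L2 = FC/ABED/- → run F
t=10: L0/L1/L2 = C/ABEDF/- → run C
t=11: L0/L1/L2 = C/ABEDF/- → run C
t=12: L0/L1/L2 = -/ABEDFC/- → run A
t=13: L0/L1/L2 = -/ABEDFC/- → run A
t=14: L0/L1/L2 = -/ABEDFC/- → run A
t=15: L0/L1/L2 = -/ABEDFC/- → run A
t=16: L0/L1/L2 = -/BEDFC/- → run B
t=17: L0/L1/L2 = -/BEDFC/- → run B
t=18: L0/L1/L2 = -/BEDFC/- → run B
t=19: L0/L1/L2 = -/EDFC/- → run E
t=20: L0/L1/L2 = -/EDFC/- → run E
t=21: L0/L1/L2 = -/DFC/- → run D
t=22: L0/L1/L2 = -/DFC/- → run D
t=23: L0/L1/L2 = -/DFC/- → run D
t=24: L0/L1/L2 = -/DFC/- → run D
t=25: L0/L1/L2 = -/FC/D → run F
t=26: L0/L1/L2 = -/FC/D → run F
t=27: L0/L1/L2 = -/C/D → run C
t=28: L0/L1/L2 = -/C/D → run C
t=29: L0/L1/L2 = -/C/D → run C
t=30: L0/L1/L2 = -/C/D → run C
t=31: L0/L1/L2 = -/-/DC → run D
t=32: L0/L1/L2 = -/-/DC → run D
t=33: L0/L1/L2 = -/-/C → run C
t=34: L0/L1/L2 = -/-/C → run C
t=35: (idle)
t=36: (idle)
t=37: (idle)
t=38: (idle)

completion order = A, B, E, F, D, C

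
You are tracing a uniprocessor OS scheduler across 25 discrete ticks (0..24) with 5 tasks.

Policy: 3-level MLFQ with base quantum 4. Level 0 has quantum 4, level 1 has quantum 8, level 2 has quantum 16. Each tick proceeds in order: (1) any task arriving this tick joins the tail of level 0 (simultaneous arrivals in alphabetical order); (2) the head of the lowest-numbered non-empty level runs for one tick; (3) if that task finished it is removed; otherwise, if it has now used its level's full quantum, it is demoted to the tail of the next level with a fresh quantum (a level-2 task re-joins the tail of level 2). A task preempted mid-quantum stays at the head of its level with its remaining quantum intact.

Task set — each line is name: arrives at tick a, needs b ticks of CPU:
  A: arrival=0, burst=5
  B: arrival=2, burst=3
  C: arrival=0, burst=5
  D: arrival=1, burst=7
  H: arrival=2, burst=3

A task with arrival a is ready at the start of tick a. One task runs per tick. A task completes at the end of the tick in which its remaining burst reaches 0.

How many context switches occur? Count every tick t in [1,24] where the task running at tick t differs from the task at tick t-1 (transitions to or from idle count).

context switches = 8

t=0: L0/L1/L2 = AC/-/- → run A
t=1: L0/L1/L2 = ACD/-/- → run A
t=2: L0/L1/L2 = ACDBH/-/- → run A
t=3: L0/L1/L2 = ACDBH/-/- → run A
t=4: L0/L1/L2 = CDBH/A/- → run C
t=5: L0/L1/L2 = CDBH/A/- → run C
t=6: L0/L1/L2 = CDBH/A/- → run C
t=7: L0/L1/L2 = CDBH/A/- → run C
t=8: L0/L1/L2 = DBH/AC/- → run D
t=9: L0/L1/L2 = DBH/AC/- → run D
t=10: L0/L1/L2 = DBH/AC/- → run D
t=11: L0/L1/L2 = DBH/AC/- → run D
t=12: L0/L1/L2 = BH/ACD/- → run B
t=13: L0/L1/L2 = BH/ACD/- → run B
t=14: L0/L1/L2 = BH/ACD/- → run B
t=15: L0/L1/L2 = H/ACD/- → run H
t=16: L0/L1/L2 = H/ACD/- → run H
t=17: L0/L1/L2 = H/ACD/- → run H
t=18: L0/L1/L2 = -/ACD/- → run A
t=19: L0/L1/L2 = -/CD/- → run C
t=20: L0/L1/L2 = -/D/- → run D
t=21: L0/L1/L2 = -/D/- → run D
t=22: L0/L1/L2 = -/D/- → run D
t=23: (idle)
t=24: (idle)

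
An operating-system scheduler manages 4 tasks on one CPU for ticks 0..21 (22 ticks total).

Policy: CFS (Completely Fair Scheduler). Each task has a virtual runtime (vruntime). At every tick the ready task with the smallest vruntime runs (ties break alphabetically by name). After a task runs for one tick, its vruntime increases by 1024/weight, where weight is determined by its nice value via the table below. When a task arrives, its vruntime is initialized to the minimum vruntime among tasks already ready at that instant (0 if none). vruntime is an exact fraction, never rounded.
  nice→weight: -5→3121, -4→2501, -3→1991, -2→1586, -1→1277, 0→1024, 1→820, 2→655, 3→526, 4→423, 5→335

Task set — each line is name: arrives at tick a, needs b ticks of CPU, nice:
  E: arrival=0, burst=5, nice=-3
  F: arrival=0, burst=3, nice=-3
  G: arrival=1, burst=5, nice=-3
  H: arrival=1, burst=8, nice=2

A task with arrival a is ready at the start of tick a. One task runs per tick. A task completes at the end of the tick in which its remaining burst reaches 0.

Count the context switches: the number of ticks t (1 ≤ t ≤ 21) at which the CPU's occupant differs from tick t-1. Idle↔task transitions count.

t=0: vr[E=0 F=0] → run E
t=1: vr[E=1024/1991 F=0 G=0 H=0] → run F
t=2: vr[E=1024/1991 F=1024/1991 G=0 H=0] → run G
t=3: vr[E=1024/1991 F=1024/1991 G=1024/1991 H=0] → run H
t=4: vr[E=1024/1991 F=1024/1991 G=1024/1991 H=1024/655] → run E
t=5: vr[E=2048/1991 F=1024/1991 G=1024/1991 H=1024/655] → run F
t=6: vr[E=2048/1991 F=2048/1991 G=1024/1991 H=1024/655] → run G
t=7: vr[E=2048/1991 F=2048/1991 G=2048/1991 H=1024/655] → run E
t=8: vr[E=3072/1991 F=2048/1991 G=2048/1991 H=1024/655] → run F
t=9: vr[E=3072/1991 G=2048/1991 H=1024/655] → run G
t=10: vr[E=3072/1991 G=3072/1991 H=1024/655] → run E
t=11: vr[E=4096/1991 G=3072/1991 H=1024/655] → run G
t=12: vr[E=4096/1991 G=4096/1991 H=1024/655] → run H
t=13: vr[E=4096/1991 G=4096/1991 H=2048/655] → run E
t=14: vr[G=4096/1991 H=2048/655] → run G
t=15: vr[H=2048/655] → run H
t=16: vr[H=3072/655] → run H
t=17: vr[H=4096/655] → run H
t=18: vr[H=1024/131] → run H
t=19: vr[H=6144/655] → run H
t=20: vr[H=7168/655] → run H
t=21: (idle)

context switches = 16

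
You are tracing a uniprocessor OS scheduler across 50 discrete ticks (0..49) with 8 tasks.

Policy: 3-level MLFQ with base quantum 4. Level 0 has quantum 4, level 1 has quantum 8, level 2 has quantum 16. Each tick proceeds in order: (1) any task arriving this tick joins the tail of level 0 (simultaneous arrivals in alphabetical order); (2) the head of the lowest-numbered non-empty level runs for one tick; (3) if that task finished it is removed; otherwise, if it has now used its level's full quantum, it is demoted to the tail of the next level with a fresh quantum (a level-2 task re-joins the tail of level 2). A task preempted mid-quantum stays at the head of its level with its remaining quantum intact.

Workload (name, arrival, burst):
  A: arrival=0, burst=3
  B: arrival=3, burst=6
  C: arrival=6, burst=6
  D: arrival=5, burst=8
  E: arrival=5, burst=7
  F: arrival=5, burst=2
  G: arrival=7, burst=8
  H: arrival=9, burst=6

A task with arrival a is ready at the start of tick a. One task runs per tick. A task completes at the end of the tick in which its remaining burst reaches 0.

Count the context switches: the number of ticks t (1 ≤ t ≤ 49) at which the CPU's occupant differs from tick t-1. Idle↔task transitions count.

context switches = 14

t=0: L0/L1/L2 = A/-/- → run A
t=1: L0/L1/L2 = A/-/- → run A
t=2: L0/L1/L2 = A/-/- → run A
t=3: L0/L1/L2 = B/-/- → run B
t=4: L0/L1/L2 = B/-/- → run B
t=5: L0/L1/L2 = BDEF/-/- → run B
t=6: L0/L1/L2 = BDEFC/-/- → run B
t=7: L0/L1/L2 = DEFCG/B/- → run D
t=8: L0/L1/L2 = DEFCG/B/- → run D
t=9: L0/L1/L2 = DEFCGH/B/- → run D
t=10: L0/L1/L2 = DEFCGH/B/- → run D
t=11: L0/L1/L2 = EFCGH/BD/- → run E
t=12: L0/L1/L2 = EFCGH/BD/- → run E
t=13: L0/L1/L2 = EFCGH/BD/- → run E
t=14: L0/L1/L2 = EFCGH/BD/- → run E
t=15: L0/L1/L2 = FCGH/BDE/- → run F
t=16: L0/L1/L2 = FCGH/BDE/- → run F
t=17: L0/L1/L2 = CGH/BDE/- → run C
t=18: L0/L1/L2 = CGH/BDE/- → run C
t=19: L0/L1/L2 = CGH/BDE/- → run C
t=20: L0/L1/L2 = CGH/BDE/- → run C
t=21: L0/L1/L2 = GH/BDEC/- → run G
t=22: L0/L1/L2 = GH/BDEC/- → run G
t=23: L0/L1/L2 = GH/BDEC/- → run G
t=24: L0/L1/L2 = GH/BDEC/- → run G
t=25: L0/L1/L2 = H/BDECG/- → run H
t=26: L0/L1/L2 = H/BDECG/- → run H
t=27: L0/L1/L2 = H/BDECG/- → run H
t=28: L0/L1/L2 = H/BDECG/- → run H
t=29: L0/L1/L2 = -/BDECGH/- → run B
t=30: L0/L1/L2 = -/BDECGH/- → run B
t=31: L0/L1/L2 = -/DECGH/- → run D
t=32: L0/L1/L2 = -/DECGH/- → run D
t=33: L0/L1/L2 = -/DECGH/- → run D
t=34: L0/L1/L2 = -/DECGH/- → run D
t=35: L0/L1/L2 = -/ECGH/- → run E
t=36: L0/L1/L2 = -/ECGH/- → run E
t=37: L0/L1/L2 = -/ECGH/- → run E
t=38: L0/L1/L2 = -/CGH/- → run C
t=39: L0/L1/L2 = -/CGH/- → run C
t=40: L0/L1/L2 = -/GH/- → run G
t=41: L0/L1/L2 = -/GH/- → run G
t=42: L0/L1/L2 = -/GH/- → run G
t=43: L0/L1/L2 = -/GH/- → run G
t=44: L0/L1/L2 = -/H/- → run H
t=45: L0/L1/L2 = -/H/- → run H
t=46: (idle)
t=47: (idle)
t=48: (idle)
t=49: (idle)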